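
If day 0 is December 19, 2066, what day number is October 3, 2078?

Dec 19, 2066 → Dec 19, 2067: 365 days.
Dec 19, 2067 → Dec 19, 2068: 366 days (Feb 29, 2068 is in that span).
Dec 19, 2068 → Dec 19, 2069: 365 days.
Dec 19, 2069 → Dec 19, 2070: 365 days.
Dec 19, 2070 → Dec 19, 2071: 365 days.
Dec 19, 2071 → Dec 19, 2072: 366 days (Feb 29, 2072 is in that span).
Dec 19, 2072 → Dec 19, 2073: 365 days.
Dec 19, 2073 → Dec 19, 2074: 365 days.
Dec 19, 2074 → Dec 19, 2075: 365 days.
Dec 19, 2075 → Dec 19, 2076: 366 days (Feb 29, 2076 is in that span).
Dec 19, 2076 → Dec 19, 2077: 365 days.
Dec 19, 2077 → Jan 19, 2078: 31 days (December has 31).
Jan 19, 2078 → Feb 19, 2078: 31 days (January has 31).
Feb 19, 2078 → Mar 19, 2078: 28 days (February has 28).
Mar 19, 2078 → Apr 19, 2078: 31 days (March has 31).
Apr 19, 2078 → May 19, 2078: 30 days (April has 30).
May 19, 2078 → Jun 19, 2078: 31 days (May has 31).
Jun 19, 2078 → Jul 19, 2078: 30 days (June has 30).
Jul 19, 2078 → Aug 19, 2078: 31 days (July has 31).
Aug 19, 2078 → Sep 19, 2078: 31 days (August has 31).
Sep 19, 2078 → Oct 3, 2078: 14 days.
Total: 4306 days.

4306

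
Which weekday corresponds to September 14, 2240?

Monday

January 1, 2240 is a Wednesday.
Jan 1, 2240 → Feb 1, 2240: 31 days (January has 31).
Feb 1, 2240 → Mar 1, 2240: 29 days (February has 29).
Mar 1, 2240 → Apr 1, 2240: 31 days (March has 31).
Apr 1, 2240 → May 1, 2240: 30 days (April has 30).
May 1, 2240 → Jun 1, 2240: 31 days (May has 31).
Jun 1, 2240 → Jul 1, 2240: 30 days (June has 30).
Jul 1, 2240 → Aug 1, 2240: 31 days (July has 31).
Aug 1, 2240 → Sep 1, 2240: 31 days (August has 31).
Sep 1, 2240 → Sep 14, 2240: 13 days.
Total: 257 days.
257 mod 7 = 5, so Wednesday + 5 = Monday.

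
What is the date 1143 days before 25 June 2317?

May 9, 2314

−365 (one year) → Jun 25, 2316 (778 left).
−366 (one year; includes Feb 29, 2316) → Jun 25, 2315 (412 left).
−365 (one year) → Jun 25, 2314 (47 left).
−25 → May 31, 2314 (end of May, 31 days; 22 left).
−22 → May 9, 2314.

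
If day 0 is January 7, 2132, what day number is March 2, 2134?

Jan 7, 2132 → Jan 7, 2133: 366 days (Feb 29, 2132 is in that span).
Jan 7, 2133 → Jan 7, 2134: 365 days.
Jan 7, 2134 → Feb 7, 2134: 31 days (January has 31).
Feb 7, 2134 → Mar 2, 2134: 23 days.
Total: 785 days.

785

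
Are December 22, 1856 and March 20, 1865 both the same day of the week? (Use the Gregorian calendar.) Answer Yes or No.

Yes

From Dec 22, 1856 to Mar 20, 1865 is 3010 days.
3010 mod 7 = 0, so they are the same weekday.
(Dec 22, 1856 is a Monday; Mar 20, 1865 is a Monday.)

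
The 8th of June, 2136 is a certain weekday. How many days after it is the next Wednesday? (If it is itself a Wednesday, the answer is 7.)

Jun 8, 2136 is a Friday.
From Friday to the next Wednesday is 5 days.

5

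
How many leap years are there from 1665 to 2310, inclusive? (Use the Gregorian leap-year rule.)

155

Multiples of 4 in [1665,2310]: 161.
Of those, multiples of 100: 7 (not leap unless ÷400).
Multiples of 400: 1.
Leap years = 161 − 7 + 1 = 155.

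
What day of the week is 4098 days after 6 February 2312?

First find the weekday of Feb 6, 2312. Doomsday rule: the anchor day for the 2300s is Wednesday. For year 12: 12÷12 = 1 r 0, and 0÷4 = 0, so 1+0+0 = 1.
Wednesday + 1 ≡ Thursday — that's 2312's doomsday.
In February the doomsday date is Feb 29 (2312 is a leap year (divisible by 4)).
Feb 6 is 23 days before Feb 29; 23 mod 7 = 2, so Thursday − 2 = Tuesday.
4098 mod 7 = 3, so 4098 days after a Tuesday is Tuesday + 3 = Friday.

Friday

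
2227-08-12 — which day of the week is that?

Doomsday rule: the anchor day for the 2200s is Friday. For year 27: 27÷12 = 2 r 3, and 3÷4 = 0, so 2+3+0 = 5.
Friday + 5 ≡ Wednesday — that's 2227's doomsday.
In August the doomsday date is Aug 8.
Aug 12 is 4 days after Aug 8; 4 mod 7 = 4, so Wednesday + 4 = Sunday.

Sunday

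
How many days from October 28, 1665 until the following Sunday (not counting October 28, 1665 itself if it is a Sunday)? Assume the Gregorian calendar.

Oct 28, 1665 is a Wednesday.
From Wednesday to the next Sunday is 4 days.

4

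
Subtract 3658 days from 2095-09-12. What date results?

−365 (one year) → Sep 12, 2094 (3293 left).
−365 (one year) → Sep 12, 2093 (2928 left).
−365 (one year) → Sep 12, 2092 (2563 left).
−366 (one year; includes Feb 29, 2092) → Sep 12, 2091 (2197 left).
−365 (one year) → Sep 12, 2090 (1832 left).
−365 (one year) → Sep 12, 2089 (1467 left).
−365 (one year) → Sep 12, 2088 (1102 left).
−366 (one year; includes Feb 29, 2088) → Sep 12, 2087 (736 left).
−365 (one year) → Sep 12, 2086 (371 left).
−12 → Aug 31, 2086 (end of Aug, 31 days; 359 left).
−31 → Jul 31, 2086 (end of Jul, 31 days; 328 left).
−31 → Jun 30, 2086 (end of Jun, 30 days; 297 left).
−30 → May 31, 2086 (end of May, 31 days; 267 left).
−31 → Apr 30, 2086 (end of Apr, 30 days; 236 left).
−30 → Mar 31, 2086 (end of Mar, 31 days; 206 left).
−31 → Feb 28, 2086 (end of Feb, 28 days; 175 left).
−28 → Jan 31, 2086 (end of Jan, 31 days; 147 left).
−31 → Dec 31, 2085 (end of Dec, 31 days; 116 left).
−31 → Nov 30, 2085 (end of Nov, 30 days; 85 left).
−30 → Oct 31, 2085 (end of Oct, 31 days; 55 left).
−31 → Sep 30, 2085 (end of Sep, 30 days; 24 left).
−24 → Sep 6, 2085.

September 6, 2085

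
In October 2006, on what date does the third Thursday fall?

October 19, 2006

October 1, 2006 is a Sunday.
The first Thursday is therefore October 5 (4 days later).
The third Thursday is 5 + 2×7 = October 19.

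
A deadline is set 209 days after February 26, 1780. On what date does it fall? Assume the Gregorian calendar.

September 22, 1780

Feb has 29 days: +4 → Mar 1, 1780 (205 left).
Mar has 31 days: +31 → Apr 1, 1780 (174 left).
Apr has 30 days: +30 → May 1, 1780 (144 left).
May has 31 days: +31 → Jun 1, 1780 (113 left).
Jun has 30 days: +30 → Jul 1, 1780 (83 left).
Jul has 31 days: +31 → Aug 1, 1780 (52 left).
Aug has 31 days: +31 → Sep 1, 1780 (21 left).
+21 → Sep 22, 1780.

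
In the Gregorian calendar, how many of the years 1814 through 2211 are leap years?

96

Multiples of 4 in [1814,2211]: 99.
Of those, multiples of 100: 4 (not leap unless ÷400).
Multiples of 400: 1.
Leap years = 99 − 4 + 1 = 96.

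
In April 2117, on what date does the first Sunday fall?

April 4, 2117

April 1, 2117 is a Thursday.
The first Sunday is therefore April 4 (3 days later).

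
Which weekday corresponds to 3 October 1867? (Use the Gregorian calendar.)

Thursday

Doomsday rule: the anchor day for the 1800s is Friday. For year 67: 67÷12 = 5 r 7, and 7÷4 = 1, so 5+7+1 = 13.
Friday + 13 ≡ Thursday — that's 1867's doomsday.
In October the doomsday date is Oct 10.
Oct 3 is 7 days before Oct 10; 7 mod 7 = 0, so Thursday − 0 = Thursday.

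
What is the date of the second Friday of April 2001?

April 13, 2001

April 1, 2001 is a Sunday.
The first Friday is therefore April 6 (5 days later).
The second Friday is 6 + 1×7 = April 13.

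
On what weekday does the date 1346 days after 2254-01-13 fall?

First find the weekday of Jan 13, 2254. Doomsday rule: the anchor day for the 2200s is Friday. For year 54: 54÷12 = 4 r 6, and 6÷4 = 1, so 4+6+1 = 11.
Friday + 11 ≡ Tuesday — that's 2254's doomsday.
In January the doomsday date is Jan 3 (2254 is not a leap year).
Jan 13 is 10 days after Jan 3; 10 mod 7 = 3, so Tuesday + 3 = Friday.
1346 mod 7 = 2, so 1346 days after a Friday is Friday + 2 = Sunday.

Sunday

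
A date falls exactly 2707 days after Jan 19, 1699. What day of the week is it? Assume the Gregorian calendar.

Saturday

First find the weekday of Jan 19, 1699. Doomsday rule: the anchor day for the 1600s is Tuesday. For year 99: 99÷12 = 8 r 3, and 3÷4 = 0, so 8+3+0 = 11.
Tuesday + 11 ≡ Saturday — that's 1699's doomsday.
In January the doomsday date is Jan 3 (1699 is not a leap year).
Jan 19 is 16 days after Jan 3; 16 mod 7 = 2, so Saturday + 2 = Monday.
2707 mod 7 = 5, so 2707 days after a Monday is Monday + 5 = Saturday.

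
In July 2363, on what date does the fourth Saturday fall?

July 27, 2363

July 1, 2363 is a Monday.
The first Saturday is therefore July 6 (5 days later).
The fourth Saturday is 6 + 3×7 = July 27.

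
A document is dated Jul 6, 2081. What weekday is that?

January 1, 2081 is a Wednesday.
Jan 1, 2081 → Feb 1, 2081: 31 days (January has 31).
Feb 1, 2081 → Mar 1, 2081: 28 days (February has 28).
Mar 1, 2081 → Apr 1, 2081: 31 days (March has 31).
Apr 1, 2081 → May 1, 2081: 30 days (April has 30).
May 1, 2081 → Jun 1, 2081: 31 days (May has 31).
Jun 1, 2081 → Jul 1, 2081: 30 days (June has 30).
Jul 1, 2081 → Jul 6, 2081: 5 days.
Total: 186 days.
186 mod 7 = 4, so Wednesday + 4 = Sunday.

Sunday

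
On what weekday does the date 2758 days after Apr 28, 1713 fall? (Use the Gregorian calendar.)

Friday

Apr 28, 1713 is a Friday.
2758 mod 7 = 0, so 2758 days after a Friday is Friday + 0 = Friday.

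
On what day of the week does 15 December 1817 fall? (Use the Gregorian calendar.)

Monday

Doomsday rule: the anchor day for the 1800s is Friday. For year 17: 17÷12 = 1 r 5, and 5÷4 = 1, so 1+5+1 = 7.
Friday + 7 ≡ Friday — that's 1817's doomsday.
In December the doomsday date is Dec 12.
Dec 15 is 3 days after Dec 12; 3 mod 7 = 3, so Friday + 3 = Monday.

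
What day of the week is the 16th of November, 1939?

Thursday

Doomsday rule: the anchor day for the 1900s is Wednesday. For year 39: 39÷12 = 3 r 3, and 3÷4 = 0, so 3+3+0 = 6.
Wednesday + 6 ≡ Tuesday — that's 1939's doomsday.
In November the doomsday date is Nov 7.
Nov 16 is 9 days after Nov 7; 9 mod 7 = 2, so Tuesday + 2 = Thursday.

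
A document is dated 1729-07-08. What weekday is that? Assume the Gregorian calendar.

Doomsday rule: the anchor day for the 1700s is Sunday. For year 29: 29÷12 = 2 r 5, and 5÷4 = 1, so 2+5+1 = 8.
Sunday + 8 ≡ Monday — that's 1729's doomsday.
In July the doomsday date is Jul 11.
Jul 8 is 3 days before Jul 11; 3 mod 7 = 3, so Monday − 3 = Friday.

Friday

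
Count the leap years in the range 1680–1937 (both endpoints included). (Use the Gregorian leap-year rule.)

Multiples of 4 in [1680,1937]: 65.
Of those, multiples of 100: 3 (not leap unless ÷400).
Multiples of 400: 0.
Leap years = 65 − 3 + 0 = 62.

62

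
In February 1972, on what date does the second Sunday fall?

February 13, 1972

February 1, 1972 is a Tuesday.
The first Sunday is therefore February 6 (5 days later).
The second Sunday is 6 + 1×7 = February 13.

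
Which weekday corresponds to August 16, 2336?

Sunday

Doomsday rule: the anchor day for the 2300s is Wednesday. For year 36: 36÷12 = 3 r 0, and 0÷4 = 0, so 3+0+0 = 3.
Wednesday + 3 ≡ Saturday — that's 2336's doomsday.
In August the doomsday date is Aug 8.
Aug 16 is 8 days after Aug 8; 8 mod 7 = 1, so Saturday + 1 = Sunday.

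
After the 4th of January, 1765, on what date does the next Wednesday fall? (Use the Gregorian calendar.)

Jan 4, 1765 is a Friday.
From Friday to the next Wednesday is 5 days.
Jan 4, 1765 + 5 = Jan 9, 1765.

January 9, 1765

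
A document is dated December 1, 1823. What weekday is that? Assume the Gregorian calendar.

Monday

Doomsday rule: the anchor day for the 1800s is Friday. For year 23: 23÷12 = 1 r 11, and 11÷4 = 2, so 1+11+2 = 14.
Friday + 14 ≡ Friday — that's 1823's doomsday.
In December the doomsday date is Dec 12.
Dec 1 is 11 days before Dec 12; 11 mod 7 = 4, so Friday − 4 = Monday.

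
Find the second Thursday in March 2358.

March 13, 2358

March 1, 2358 is a Saturday.
The first Thursday is therefore March 6 (5 days later).
The second Thursday is 6 + 1×7 = March 13.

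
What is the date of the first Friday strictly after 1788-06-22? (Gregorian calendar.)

Jun 22, 1788 is a Sunday.
From Sunday to the next Friday is 5 days.
Jun 22, 1788 + 5 = Jun 27, 1788.

June 27, 1788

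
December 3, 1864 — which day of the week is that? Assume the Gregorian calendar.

Doomsday rule: the anchor day for the 1800s is Friday. For year 64: 64÷12 = 5 r 4, and 4÷4 = 1, so 5+4+1 = 10.
Friday + 10 ≡ Monday — that's 1864's doomsday.
In December the doomsday date is Dec 12.
Dec 3 is 9 days before Dec 12; 9 mod 7 = 2, so Monday − 2 = Saturday.

Saturday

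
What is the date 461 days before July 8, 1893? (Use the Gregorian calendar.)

April 3, 1892

−365 (one year) → Jul 8, 1892 (96 left).
−8 → Jun 30, 1892 (end of Jun, 30 days; 88 left).
−30 → May 31, 1892 (end of May, 31 days; 58 left).
−31 → Apr 30, 1892 (end of Apr, 30 days; 27 left).
−27 → Apr 3, 1892.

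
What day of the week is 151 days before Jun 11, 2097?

Friday

First find the weekday of Jun 11, 2097. Doomsday rule: the anchor day for the 2000s is Tuesday. For year 97: 97÷12 = 8 r 1, and 1÷4 = 0, so 8+1+0 = 9.
Tuesday + 9 ≡ Thursday — that's 2097's doomsday.
In June the doomsday date is Jun 6.
Jun 11 is 5 days after Jun 6; 5 mod 7 = 5, so Thursday + 5 = Tuesday.
151 mod 7 = 4, so 151 days before a Tuesday is Tuesday − 4 = Friday.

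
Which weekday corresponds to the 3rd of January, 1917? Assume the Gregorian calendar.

Wednesday

Doomsday rule: the anchor day for the 1900s is Wednesday. For year 17: 17÷12 = 1 r 5, and 5÷4 = 1, so 1+5+1 = 7.
Wednesday + 7 ≡ Wednesday — that's 1917's doomsday.
In January the doomsday date is Jan 3 (1917 is not a leap year).
Jan 3 is the doomsday itself: Wednesday.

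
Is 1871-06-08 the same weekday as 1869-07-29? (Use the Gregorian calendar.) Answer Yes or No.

Yes

From Jul 29, 1869 to Jun 8, 1871 is 679 days.
679 mod 7 = 0, so they are the same weekday.
(Jul 29, 1869 is a Thursday; Jun 8, 1871 is a Thursday.)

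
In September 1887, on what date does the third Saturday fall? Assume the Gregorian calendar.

September 1, 1887 is a Thursday.
The first Saturday is therefore September 3 (2 days later).
The third Saturday is 3 + 2×7 = September 17.

September 17, 1887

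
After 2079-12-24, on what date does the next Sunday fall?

December 31, 2079

Dec 24, 2079 is a Sunday.
From Sunday to the next Sunday is 7 days.
Dec 24, 2079 + 7 = Dec 31, 2079.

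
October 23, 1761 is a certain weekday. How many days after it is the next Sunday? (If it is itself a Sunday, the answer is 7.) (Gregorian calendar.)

2

Oct 23, 1761 is a Friday.
From Friday to the next Sunday is 2 days.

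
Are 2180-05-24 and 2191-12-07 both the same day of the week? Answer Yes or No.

Yes

From May 24, 2180 to Dec 7, 2191 is 4214 days.
4214 mod 7 = 0, so they are the same weekday.
(May 24, 2180 is a Wednesday; Dec 7, 2191 is a Wednesday.)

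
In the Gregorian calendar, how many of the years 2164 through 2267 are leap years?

25

Multiples of 4 in [2164,2267]: 26.
Of those, multiples of 100: 1 (not leap unless ÷400).
Multiples of 400: 0.
Leap years = 26 − 1 + 0 = 25.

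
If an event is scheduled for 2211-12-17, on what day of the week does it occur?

Tuesday

Doomsday rule: the anchor day for the 2200s is Friday. For year 11: 11÷12 = 0 r 11, and 11÷4 = 2, so 0+11+2 = 13.
Friday + 13 ≡ Thursday — that's 2211's doomsday.
In December the doomsday date is Dec 12.
Dec 17 is 5 days after Dec 12; 5 mod 7 = 5, so Thursday + 5 = Tuesday.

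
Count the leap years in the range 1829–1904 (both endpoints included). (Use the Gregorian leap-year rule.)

18

Multiples of 4 in [1829,1904]: 19.
Of those, multiples of 100: 1 (not leap unless ÷400).
Multiples of 400: 0.
Leap years = 19 − 1 + 0 = 18.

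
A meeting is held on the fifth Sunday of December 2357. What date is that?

December 1, 2357 is a Sunday.
The first Sunday is therefore December 1 (same day).
The fifth Sunday is 1 + 4×7 = December 29.

December 29, 2357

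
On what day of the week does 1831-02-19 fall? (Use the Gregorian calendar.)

Doomsday rule: the anchor day for the 1800s is Friday. For year 31: 31÷12 = 2 r 7, and 7÷4 = 1, so 2+7+1 = 10.
Friday + 10 ≡ Monday — that's 1831's doomsday.
In February the doomsday date is Feb 28 (1831 is not a leap year).
Feb 19 is 9 days before Feb 28; 9 mod 7 = 2, so Monday − 2 = Saturday.

Saturday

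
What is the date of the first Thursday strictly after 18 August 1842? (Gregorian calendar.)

Aug 18, 1842 is a Thursday.
From Thursday to the next Thursday is 7 days.
Aug 18, 1842 + 7 = Aug 25, 1842.

August 25, 1842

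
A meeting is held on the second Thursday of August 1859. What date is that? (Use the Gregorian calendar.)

August 1, 1859 is a Monday.
The first Thursday is therefore August 4 (3 days later).
The second Thursday is 4 + 1×7 = August 11.

August 11, 1859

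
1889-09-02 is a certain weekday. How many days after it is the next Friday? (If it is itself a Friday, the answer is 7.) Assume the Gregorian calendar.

4

Sep 2, 1889 is a Monday.
From Monday to the next Friday is 4 days.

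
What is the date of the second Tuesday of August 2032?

August 10, 2032

August 1, 2032 is a Sunday.
The first Tuesday is therefore August 3 (2 days later).
The second Tuesday is 3 + 1×7 = August 10.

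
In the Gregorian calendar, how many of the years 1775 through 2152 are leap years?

Multiples of 4 in [1775,2152]: 95.
Of those, multiples of 100: 4 (not leap unless ÷400).
Multiples of 400: 1.
Leap years = 95 − 4 + 1 = 92.

92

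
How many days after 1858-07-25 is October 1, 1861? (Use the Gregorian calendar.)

1164

Jul 25, 1858 → Jul 25, 1859: 365 days.
Jul 25, 1859 → Jul 25, 1860: 366 days (Feb 29, 1860 is in that span).
Jul 25, 1860 → Jul 25, 1861: 365 days.
Jul 25, 1861 → Aug 25, 1861: 31 days (July has 31).
Aug 25, 1861 → Sep 25, 1861: 31 days (August has 31).
Sep 25, 1861 → Oct 1, 1861: 6 days.
Total: 1164 days.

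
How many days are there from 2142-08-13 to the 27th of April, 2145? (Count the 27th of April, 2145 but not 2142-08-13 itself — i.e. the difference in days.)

988

Aug 13, 2142 → Aug 13, 2143: 365 days.
Aug 13, 2143 → Aug 13, 2144: 366 days (Feb 29, 2144 is in that span).
Aug 13, 2144 → Sep 13, 2144: 31 days (August has 31).
Sep 13, 2144 → Oct 13, 2144: 30 days (September has 30).
Oct 13, 2144 → Nov 13, 2144: 31 days (October has 31).
Nov 13, 2144 → Dec 13, 2144: 30 days (November has 30).
Dec 13, 2144 → Jan 13, 2145: 31 days (December has 31).
Jan 13, 2145 → Feb 13, 2145: 31 days (January has 31).
Feb 13, 2145 → Mar 13, 2145: 28 days (February has 28).
Mar 13, 2145 → Apr 13, 2145: 31 days (March has 31).
Apr 13, 2145 → Apr 27, 2145: 14 days.
Total: 988 days.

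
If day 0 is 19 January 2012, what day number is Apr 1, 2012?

73

Jan 19, 2012 → Feb 19, 2012: 31 days (January has 31).
Feb 19, 2012 → Mar 19, 2012: 29 days (February has 29).
Mar 19, 2012 → Apr 1, 2012: 13 days.
Total: 73 days.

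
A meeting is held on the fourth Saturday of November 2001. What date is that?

November 24, 2001

November 1, 2001 is a Thursday.
The first Saturday is therefore November 3 (2 days later).
The fourth Saturday is 3 + 3×7 = November 24.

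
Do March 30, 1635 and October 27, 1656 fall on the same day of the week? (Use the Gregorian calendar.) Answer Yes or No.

Yes

From Mar 30, 1635 to Oct 27, 1656 is 7882 days.
7882 mod 7 = 0, so they are the same weekday.
(Mar 30, 1635 is a Friday; Oct 27, 1656 is a Friday.)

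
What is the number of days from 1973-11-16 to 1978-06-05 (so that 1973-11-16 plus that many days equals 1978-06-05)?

Nov 16, 1973 → Nov 16, 1974: 365 days.
Nov 16, 1974 → Nov 16, 1975: 365 days.
Nov 16, 1975 → Nov 16, 1976: 366 days (Feb 29, 1976 is in that span).
Nov 16, 1976 → Nov 16, 1977: 365 days.
Nov 16, 1977 → Dec 16, 1977: 30 days (November has 30).
Dec 16, 1977 → Jan 16, 1978: 31 days (December has 31).
Jan 16, 1978 → Feb 16, 1978: 31 days (January has 31).
Feb 16, 1978 → Mar 16, 1978: 28 days (February has 28).
Mar 16, 1978 → Apr 16, 1978: 31 days (March has 31).
Apr 16, 1978 → May 16, 1978: 30 days (April has 30).
May 16, 1978 → Jun 5, 1978: 20 days.
Total: 1662 days.

1662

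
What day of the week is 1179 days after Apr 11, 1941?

Monday

First find the weekday of Apr 11, 1941. Doomsday rule: the anchor day for the 1900s is Wednesday. For year 41: 41÷12 = 3 r 5, and 5÷4 = 1, so 3+5+1 = 9.
Wednesday + 9 ≡ Friday — that's 1941's doomsday.
In April the doomsday date is Apr 4.
Apr 11 is 7 days after Apr 4; 7 mod 7 = 0, so Friday + 0 = Friday.
1179 mod 7 = 3, so 1179 days after a Friday is Friday + 3 = Monday.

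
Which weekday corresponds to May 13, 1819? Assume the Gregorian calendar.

Doomsday rule: the anchor day for the 1800s is Friday. For year 19: 19÷12 = 1 r 7, and 7÷4 = 1, so 1+7+1 = 9.
Friday + 9 ≡ Sunday — that's 1819's doomsday.
In May the doomsday date is May 9.
May 13 is 4 days after May 9; 4 mod 7 = 4, so Sunday + 4 = Thursday.

Thursday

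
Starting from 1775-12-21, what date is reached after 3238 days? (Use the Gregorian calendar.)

November 1, 1784

+366 (one year; includes Feb 29, 1776) → Dec 21, 1776 (2872 left).
+365 (one year) → Dec 21, 1777 (2507 left).
+365 (one year) → Dec 21, 1778 (2142 left).
+365 (one year) → Dec 21, 1779 (1777 left).
+366 (one year; includes Feb 29, 1780) → Dec 21, 1780 (1411 left).
+365 (one year) → Dec 21, 1781 (1046 left).
+365 (one year) → Dec 21, 1782 (681 left).
+365 (one year) → Dec 21, 1783 (316 left).
Dec has 31 days: +11 → Jan 1, 1784 (305 left).
Jan has 31 days: +31 → Feb 1, 1784 (274 left).
Feb has 29 days: +29 → Mar 1, 1784 (245 left).
Mar has 31 days: +31 → Apr 1, 1784 (214 left).
Apr has 30 days: +30 → May 1, 1784 (184 left).
May has 31 days: +31 → Jun 1, 1784 (153 left).
Jun has 30 days: +30 → Jul 1, 1784 (123 left).
Jul has 31 days: +31 → Aug 1, 1784 (92 left).
Aug has 31 days: +31 → Sep 1, 1784 (61 left).
Sep has 30 days: +30 → Oct 1, 1784 (31 left).
Oct has 31 days: +31 → Nov 1, 1784 (0 left).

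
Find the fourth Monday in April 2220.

April 1, 2220 is a Saturday.
The first Monday is therefore April 3 (2 days later).
The fourth Monday is 3 + 3×7 = April 24.

April 24, 2220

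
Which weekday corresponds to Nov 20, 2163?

Sunday

Doomsday rule: the anchor day for the 2100s is Sunday. For year 63: 63÷12 = 5 r 3, and 3÷4 = 0, so 5+3+0 = 8.
Sunday + 8 ≡ Monday — that's 2163's doomsday.
In November the doomsday date is Nov 7.
Nov 20 is 13 days after Nov 7; 13 mod 7 = 6, so Monday + 6 = Sunday.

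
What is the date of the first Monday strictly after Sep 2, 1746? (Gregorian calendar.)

Sep 2, 1746 is a Friday.
From Friday to the next Monday is 3 days.
Sep 2, 1746 + 3 = Sep 5, 1746.

September 5, 1746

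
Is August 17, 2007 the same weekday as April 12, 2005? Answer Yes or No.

No

From Apr 12, 2005 to Aug 17, 2007 is 857 days.
857 mod 7 = 3, so they are different weekdays.
(Apr 12, 2005 is a Tuesday; Aug 17, 2007 is a Friday.)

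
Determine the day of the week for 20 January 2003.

Doomsday rule: the anchor day for the 2000s is Tuesday. For year 03: 3÷12 = 0 r 3, and 3÷4 = 0, so 0+3+0 = 3.
Tuesday + 3 ≡ Friday — that's 2003's doomsday.
In January the doomsday date is Jan 3 (2003 is not a leap year).
Jan 20 is 17 days after Jan 3; 17 mod 7 = 3, so Friday + 3 = Monday.

Monday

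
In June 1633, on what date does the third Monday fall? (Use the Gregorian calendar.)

June 1, 1633 is a Wednesday.
The first Monday is therefore June 6 (5 days later).
The third Monday is 6 + 2×7 = June 20.

June 20, 1633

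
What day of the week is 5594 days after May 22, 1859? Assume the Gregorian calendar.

Monday

First find the weekday of May 22, 1859. Doomsday rule: the anchor day for the 1800s is Friday. For year 59: 59÷12 = 4 r 11, and 11÷4 = 2, so 4+11+2 = 17.
Friday + 17 ≡ Monday — that's 1859's doomsday.
In May the doomsday date is May 9.
May 22 is 13 days after May 9; 13 mod 7 = 6, so Monday + 6 = Sunday.
5594 mod 7 = 1, so 5594 days after a Sunday is Sunday + 1 = Monday.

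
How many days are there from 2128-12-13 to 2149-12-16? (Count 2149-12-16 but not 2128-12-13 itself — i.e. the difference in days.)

Dec 13, 2128 → Dec 13, 2129: 365 days.
Dec 13, 2129 → Dec 13, 2130: 365 days.
Dec 13, 2130 → Dec 13, 2131: 365 days.
Dec 13, 2131 → Dec 13, 2132: 366 days (Feb 29, 2132 is in that span).
Dec 13, 2132 → Dec 13, 2133: 365 days.
Dec 13, 2133 → Dec 13, 2134: 365 days.
Dec 13, 2134 → Dec 13, 2135: 365 days.
Dec 13, 2135 → Dec 13, 2136: 366 days (Feb 29, 2136 is in that span).
Dec 13, 2136 → Dec 13, 2137: 365 days.
Dec 13, 2137 → Dec 13, 2138: 365 days.
Dec 13, 2138 → Dec 13, 2139: 365 days.
Dec 13, 2139 → Dec 13, 2140: 366 days (Feb 29, 2140 is in that span).
Dec 13, 2140 → Dec 13, 2141: 365 days.
Dec 13, 2141 → Dec 13, 2142: 365 days.
Dec 13, 2142 → Dec 13, 2143: 365 days.
Dec 13, 2143 → Dec 13, 2144: 366 days (Feb 29, 2144 is in that span).
Dec 13, 2144 → Dec 13, 2145: 365 days.
Dec 13, 2145 → Dec 13, 2146: 365 days.
Dec 13, 2146 → Dec 13, 2147: 365 days.
Dec 13, 2147 → Dec 13, 2148: 366 days (Feb 29, 2148 is in that span).
Dec 13, 2148 → Jan 13, 2149: 31 days (December has 31).
Jan 13, 2149 → Feb 13, 2149: 31 days (January has 31).
Feb 13, 2149 → Mar 13, 2149: 28 days (February has 28).
Mar 13, 2149 → Apr 13, 2149: 31 days (March has 31).
Apr 13, 2149 → May 13, 2149: 30 days (April has 30).
May 13, 2149 → Jun 13, 2149: 31 days (May has 31).
Jun 13, 2149 → Jul 13, 2149: 30 days (June has 30).
Jul 13, 2149 → Aug 13, 2149: 31 days (July has 31).
Aug 13, 2149 → Sep 13, 2149: 31 days (August has 31).
Sep 13, 2149 → Oct 13, 2149: 30 days (September has 30).
Oct 13, 2149 → Nov 13, 2149: 31 days (October has 31).
Nov 13, 2149 → Dec 13, 2149: 30 days (November has 30).
Dec 13, 2149 → Dec 16, 2149: 3 days.
Total: 7673 days.

7673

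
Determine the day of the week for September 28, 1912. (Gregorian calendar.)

Doomsday rule: the anchor day for the 1900s is Wednesday. For year 12: 12÷12 = 1 r 0, and 0÷4 = 0, so 1+0+0 = 1.
Wednesday + 1 ≡ Thursday — that's 1912's doomsday.
In September the doomsday date is Sep 5.
Sep 28 is 23 days after Sep 5; 23 mod 7 = 2, so Thursday + 2 = Saturday.

Saturday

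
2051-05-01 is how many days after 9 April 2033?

Apr 9, 2033 → Apr 9, 2034: 365 days.
Apr 9, 2034 → Apr 9, 2035: 365 days.
Apr 9, 2035 → Apr 9, 2036: 366 days (Feb 29, 2036 is in that span).
Apr 9, 2036 → Apr 9, 2037: 365 days.
Apr 9, 2037 → Apr 9, 2038: 365 days.
Apr 9, 2038 → Apr 9, 2039: 365 days.
Apr 9, 2039 → Apr 9, 2040: 366 days (Feb 29, 2040 is in that span).
Apr 9, 2040 → Apr 9, 2041: 365 days.
Apr 9, 2041 → Apr 9, 2042: 365 days.
Apr 9, 2042 → Apr 9, 2043: 365 days.
Apr 9, 2043 → Apr 9, 2044: 366 days (Feb 29, 2044 is in that span).
Apr 9, 2044 → Apr 9, 2045: 365 days.
Apr 9, 2045 → Apr 9, 2046: 365 days.
Apr 9, 2046 → Apr 9, 2047: 365 days.
Apr 9, 2047 → Apr 9, 2048: 366 days (Feb 29, 2048 is in that span).
Apr 9, 2048 → Apr 9, 2049: 365 days.
Apr 9, 2049 → Apr 9, 2050: 365 days.
Apr 9, 2050 → May 9, 2050: 30 days (April has 30).
May 9, 2050 → Jun 9, 2050: 31 days (May has 31).
Jun 9, 2050 → Jul 9, 2050: 30 days (June has 30).
Jul 9, 2050 → Aug 9, 2050: 31 days (July has 31).
Aug 9, 2050 → Sep 9, 2050: 31 days (August has 31).
Sep 9, 2050 → Oct 9, 2050: 30 days (September has 30).
Oct 9, 2050 → Nov 9, 2050: 31 days (October has 31).
Nov 9, 2050 → Dec 9, 2050: 30 days (November has 30).
Dec 9, 2050 → Jan 9, 2051: 31 days (December has 31).
Jan 9, 2051 → Feb 9, 2051: 31 days (January has 31).
Feb 9, 2051 → Mar 9, 2051: 28 days (February has 28).
Mar 9, 2051 → Apr 9, 2051: 31 days (March has 31).
Apr 9, 2051 → May 1, 2051: 22 days.
Total: 6596 days.

6596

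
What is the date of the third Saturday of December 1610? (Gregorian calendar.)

December 1, 1610 is a Wednesday.
The first Saturday is therefore December 4 (3 days later).
The third Saturday is 4 + 2×7 = December 18.

December 18, 1610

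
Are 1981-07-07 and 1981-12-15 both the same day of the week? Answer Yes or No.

Yes

From Jul 7, 1981 to Dec 15, 1981 is 161 days.
161 mod 7 = 0, so they are the same weekday.
(Jul 7, 1981 is a Tuesday; Dec 15, 1981 is a Tuesday.)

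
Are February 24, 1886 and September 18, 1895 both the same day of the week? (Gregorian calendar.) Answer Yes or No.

From Feb 24, 1886 to Sep 18, 1895 is 3493 days.
3493 mod 7 = 0, so they are the same weekday.
(Feb 24, 1886 is a Wednesday; Sep 18, 1895 is a Wednesday.)

Yes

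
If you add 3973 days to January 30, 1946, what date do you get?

December 16, 1956

+365 (one year) → Jan 30, 1947 (3608 left).
+365 (one year) → Jan 30, 1948 (3243 left).
+366 (one year; includes Feb 29, 1948) → Jan 30, 1949 (2877 left).
+365 (one year) → Jan 30, 1950 (2512 left).
+365 (one year) → Jan 30, 1951 (2147 left).
+365 (one year) → Jan 30, 1952 (1782 left).
+366 (one year; includes Feb 29, 1952) → Jan 30, 1953 (1416 left).
+365 (one year) → Jan 30, 1954 (1051 left).
+365 (one year) → Jan 30, 1955 (686 left).
+365 (one year) → Jan 30, 1956 (321 left).
Jan has 31 days: +2 → Feb 1, 1956 (319 left).
Feb has 29 days: +29 → Mar 1, 1956 (290 left).
Mar has 31 days: +31 → Apr 1, 1956 (259 left).
Apr has 30 days: +30 → May 1, 1956 (229 left).
May has 31 days: +31 → Jun 1, 1956 (198 left).
Jun has 30 days: +30 → Jul 1, 1956 (168 left).
Jul has 31 days: +31 → Aug 1, 1956 (137 left).
Aug has 31 days: +31 → Sep 1, 1956 (106 left).
Sep has 30 days: +30 → Oct 1, 1956 (76 left).
Oct has 31 days: +31 → Nov 1, 1956 (45 left).
Nov has 30 days: +30 → Dec 1, 1956 (15 left).
+15 → Dec 16, 1956.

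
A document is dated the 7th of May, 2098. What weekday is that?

Wednesday

January 1, 2098 is a Wednesday.
Jan 1, 2098 → Feb 1, 2098: 31 days (January has 31).
Feb 1, 2098 → Mar 1, 2098: 28 days (February has 28).
Mar 1, 2098 → Apr 1, 2098: 31 days (March has 31).
Apr 1, 2098 → May 1, 2098: 30 days (April has 30).
May 1, 2098 → May 7, 2098: 6 days.
Total: 126 days.
126 mod 7 = 0, so Wednesday + 0 = Wednesday.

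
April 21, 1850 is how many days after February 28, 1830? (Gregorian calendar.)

7357

Feb 28, 1830 → Feb 28, 1831: 365 days.
Feb 28, 1831 → Feb 28, 1832: 365 days.
Feb 28, 1832 → Feb 28, 1833: 366 days (Feb 29, 1832 is in that span).
Feb 28, 1833 → Feb 28, 1834: 365 days.
Feb 28, 1834 → Feb 28, 1835: 365 days.
Feb 28, 1835 → Feb 28, 1836: 365 days.
Feb 28, 1836 → Feb 28, 1837: 366 days (Feb 29, 1836 is in that span).
Feb 28, 1837 → Feb 28, 1838: 365 days.
Feb 28, 1838 → Feb 28, 1839: 365 days.
Feb 28, 1839 → Feb 28, 1840: 365 days.
Feb 28, 1840 → Feb 28, 1841: 366 days (Feb 29, 1840 is in that span).
Feb 28, 1841 → Feb 28, 1842: 365 days.
Feb 28, 1842 → Feb 28, 1843: 365 days.
Feb 28, 1843 → Feb 28, 1844: 365 days.
Feb 28, 1844 → Feb 28, 1845: 366 days (Feb 29, 1844 is in that span).
Feb 28, 1845 → Feb 28, 1846: 365 days.
Feb 28, 1846 → Feb 28, 1847: 365 days.
Feb 28, 1847 → Feb 28, 1848: 365 days.
Feb 28, 1848 → Feb 28, 1849: 366 days (Feb 29, 1848 is in that span).
Feb 28, 1849 → Feb 28, 1850: 365 days.
Feb 28, 1850 → Mar 28, 1850: 28 days (February has 28).
Mar 28, 1850 → Apr 21, 1850: 24 days.
Total: 7357 days.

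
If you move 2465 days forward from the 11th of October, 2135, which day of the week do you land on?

Wednesday

First find the weekday of Oct 11, 2135. Doomsday rule: the anchor day for the 2100s is Sunday. For year 35: 35÷12 = 2 r 11, and 11÷4 = 2, so 2+11+2 = 15.
Sunday + 15 ≡ Monday — that's 2135's doomsday.
In October the doomsday date is Oct 10.
Oct 11 is 1 day after Oct 10; 1 mod 7 = 1, so Monday + 1 = Tuesday.
2465 mod 7 = 1, so 2465 days after a Tuesday is Tuesday + 1 = Wednesday.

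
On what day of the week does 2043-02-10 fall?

Tuesday

January 1, 2043 is a Thursday.
Jan 1, 2043 → Feb 1, 2043: 31 days (January has 31).
Feb 1, 2043 → Feb 10, 2043: 9 days.
Total: 40 days.
40 mod 7 = 5, so Thursday + 5 = Tuesday.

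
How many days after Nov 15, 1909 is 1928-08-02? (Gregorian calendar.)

6835

Nov 15, 1909 → Nov 15, 1910: 365 days.
Nov 15, 1910 → Nov 15, 1911: 365 days.
Nov 15, 1911 → Nov 15, 1912: 366 days (Feb 29, 1912 is in that span).
Nov 15, 1912 → Nov 15, 1913: 365 days.
Nov 15, 1913 → Nov 15, 1914: 365 days.
Nov 15, 1914 → Nov 15, 1915: 365 days.
Nov 15, 1915 → Nov 15, 1916: 366 days (Feb 29, 1916 is in that span).
Nov 15, 1916 → Nov 15, 1917: 365 days.
Nov 15, 1917 → Nov 15, 1918: 365 days.
Nov 15, 1918 → Nov 15, 1919: 365 days.
Nov 15, 1919 → Nov 15, 1920: 366 days (Feb 29, 1920 is in that span).
Nov 15, 1920 → Nov 15, 1921: 365 days.
Nov 15, 1921 → Nov 15, 1922: 365 days.
Nov 15, 1922 → Nov 15, 1923: 365 days.
Nov 15, 1923 → Nov 15, 1924: 366 days (Feb 29, 1924 is in that span).
Nov 15, 1924 → Nov 15, 1925: 365 days.
Nov 15, 1925 → Nov 15, 1926: 365 days.
Nov 15, 1926 → Nov 15, 1927: 365 days.
Nov 15, 1927 → Dec 15, 1927: 30 days (November has 30).
Dec 15, 1927 → Jan 15, 1928: 31 days (December has 31).
Jan 15, 1928 → Feb 15, 1928: 31 days (January has 31).
Feb 15, 1928 → Mar 15, 1928: 29 days (February has 29).
Mar 15, 1928 → Apr 15, 1928: 31 days (March has 31).
Apr 15, 1928 → May 15, 1928: 30 days (April has 30).
May 15, 1928 → Jun 15, 1928: 31 days (May has 31).
Jun 15, 1928 → Jul 15, 1928: 30 days (June has 30).
Jul 15, 1928 → Aug 2, 1928: 18 days.
Total: 6835 days.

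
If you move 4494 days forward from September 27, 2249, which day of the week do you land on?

Thursday

First find the weekday of Sep 27, 2249. Doomsday rule: the anchor day for the 2200s is Friday. For year 49: 49÷12 = 4 r 1, and 1÷4 = 0, so 4+1+0 = 5.
Friday + 5 ≡ Wednesday — that's 2249's doomsday.
In September the doomsday date is Sep 5.
Sep 27 is 22 days after Sep 5; 22 mod 7 = 1, so Wednesday + 1 = Thursday.
4494 mod 7 = 0, so 4494 days after a Thursday is Thursday + 0 = Thursday.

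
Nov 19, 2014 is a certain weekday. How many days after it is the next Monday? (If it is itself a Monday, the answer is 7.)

Nov 19, 2014 is a Wednesday.
From Wednesday to the next Monday is 5 days.

5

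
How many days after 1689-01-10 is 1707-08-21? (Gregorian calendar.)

Jan 10, 1689 → Jan 10, 1690: 365 days.
Jan 10, 1690 → Jan 10, 1691: 365 days.
Jan 10, 1691 → Jan 10, 1692: 365 days.
Jan 10, 1692 → Jan 10, 1693: 366 days (Feb 29, 1692 is in that span).
Jan 10, 1693 → Jan 10, 1694: 365 days.
Jan 10, 1694 → Jan 10, 1695: 365 days.
Jan 10, 1695 → Jan 10, 1696: 365 days.
Jan 10, 1696 → Jan 10, 1697: 366 days (Feb 29, 1696 is in that span).
Jan 10, 1697 → Jan 10, 1698: 365 days.
Jan 10, 1698 → Jan 10, 1699: 365 days.
Jan 10, 1699 → Jan 10, 1700: 365 days.
Jan 10, 1700 → Jan 10, 1701: 365 days.
Jan 10, 1701 → Jan 10, 1702: 365 days.
Jan 10, 1702 → Jan 10, 1703: 365 days.
Jan 10, 1703 → Jan 10, 1704: 365 days.
Jan 10, 1704 → Jan 10, 1705: 366 days (Feb 29, 1704 is in that span).
Jan 10, 1705 → Jan 10, 1706: 365 days.
Jan 10, 1706 → Jan 10, 1707: 365 days.
Jan 10, 1707 → Feb 10, 1707: 31 days (January has 31).
Feb 10, 1707 → Mar 10, 1707: 28 days (February has 28).
Mar 10, 1707 → Apr 10, 1707: 31 days (March has 31).
Apr 10, 1707 → May 10, 1707: 30 days (April has 30).
May 10, 1707 → Jun 10, 1707: 31 days (May has 31).
Jun 10, 1707 → Jul 10, 1707: 30 days (June has 30).
Jul 10, 1707 → Aug 10, 1707: 31 days (July has 31).
Aug 10, 1707 → Aug 21, 1707: 11 days.
Total: 6796 days.

6796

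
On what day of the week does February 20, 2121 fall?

Thursday

Doomsday rule: the anchor day for the 2100s is Sunday. For year 21: 21÷12 = 1 r 9, and 9÷4 = 2, so 1+9+2 = 12.
Sunday + 12 ≡ Friday — that's 2121's doomsday.
In February the doomsday date is Feb 28 (2121 is not a leap year).
Feb 20 is 8 days before Feb 28; 8 mod 7 = 1, so Friday − 1 = Thursday.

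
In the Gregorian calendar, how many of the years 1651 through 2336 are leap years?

Multiples of 4 in [1651,2336]: 172.
Of those, multiples of 100: 7 (not leap unless ÷400).
Multiples of 400: 1.
Leap years = 172 − 7 + 1 = 166.

166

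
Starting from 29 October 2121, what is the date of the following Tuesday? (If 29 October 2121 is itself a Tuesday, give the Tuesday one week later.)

Oct 29, 2121 is a Wednesday.
From Wednesday to the next Tuesday is 6 days.
Oct 29, 2121 + 6 = Nov 4, 2121.

November 4, 2121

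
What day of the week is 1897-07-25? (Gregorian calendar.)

Sunday

Doomsday rule: the anchor day for the 1800s is Friday. For year 97: 97÷12 = 8 r 1, and 1÷4 = 0, so 8+1+0 = 9.
Friday + 9 ≡ Sunday — that's 1897's doomsday.
In July the doomsday date is Jul 11.
Jul 25 is 14 days after Jul 11; 14 mod 7 = 0, so Sunday + 0 = Sunday.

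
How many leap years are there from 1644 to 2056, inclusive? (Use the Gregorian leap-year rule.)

101

Multiples of 4 in [1644,2056]: 104.
Of those, multiples of 100: 4 (not leap unless ÷400).
Multiples of 400: 1.
Leap years = 104 − 4 + 1 = 101.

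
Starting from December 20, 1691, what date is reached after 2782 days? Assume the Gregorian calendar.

+366 (one year; includes Feb 29, 1692) → Dec 20, 1692 (2416 left).
+365 (one year) → Dec 20, 1693 (2051 left).
+365 (one year) → Dec 20, 1694 (1686 left).
+365 (one year) → Dec 20, 1695 (1321 left).
+366 (one year; includes Feb 29, 1696) → Dec 20, 1696 (955 left).
+365 (one year) → Dec 20, 1697 (590 left).
+365 (one year) → Dec 20, 1698 (225 left).
Dec has 31 days: +12 → Jan 1, 1699 (213 left).
Jan has 31 days: +31 → Feb 1, 1699 (182 left).
Feb has 28 days: +28 → Mar 1, 1699 (154 left).
Mar has 31 days: +31 → Apr 1, 1699 (123 left).
Apr has 30 days: +30 → May 1, 1699 (93 left).
May has 31 days: +31 → Jun 1, 1699 (62 left).
Jun has 30 days: +30 → Jul 1, 1699 (32 left).
Jul has 31 days: +31 → Aug 1, 1699 (1 left).
+1 → Aug 2, 1699.

August 2, 1699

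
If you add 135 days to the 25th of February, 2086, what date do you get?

Feb has 28 days: +4 → Mar 1, 2086 (131 left).
Mar has 31 days: +31 → Apr 1, 2086 (100 left).
Apr has 30 days: +30 → May 1, 2086 (70 left).
May has 31 days: +31 → Jun 1, 2086 (39 left).
Jun has 30 days: +30 → Jul 1, 2086 (9 left).
+9 → Jul 10, 2086.

July 10, 2086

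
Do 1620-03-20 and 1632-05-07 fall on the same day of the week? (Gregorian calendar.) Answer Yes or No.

Yes

From Mar 20, 1620 to May 7, 1632 is 4431 days.
4431 mod 7 = 0, so they are the same weekday.
(Mar 20, 1620 is a Friday; May 7, 1632 is a Friday.)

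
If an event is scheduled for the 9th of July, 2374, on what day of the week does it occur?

Doomsday rule: the anchor day for the 2300s is Wednesday. For year 74: 74÷12 = 6 r 2, and 2÷4 = 0, so 6+2+0 = 8.
Wednesday + 8 ≡ Thursday — that's 2374's doomsday.
In July the doomsday date is Jul 11.
Jul 9 is 2 days before Jul 11; 2 mod 7 = 2, so Thursday − 2 = Tuesday.

Tuesday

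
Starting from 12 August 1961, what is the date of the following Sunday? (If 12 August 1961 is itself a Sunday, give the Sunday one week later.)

Aug 12, 1961 is a Saturday.
From Saturday to the next Sunday is 1 day.
Aug 12, 1961 + 1 = Aug 13, 1961.

August 13, 1961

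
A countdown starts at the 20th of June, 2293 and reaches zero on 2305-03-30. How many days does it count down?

Jun 20, 2293 → Jun 20, 2294: 365 days.
Jun 20, 2294 → Jun 20, 2295: 365 days.
Jun 20, 2295 → Jun 20, 2296: 366 days (Feb 29, 2296 is in that span).
Jun 20, 2296 → Jun 20, 2297: 365 days.
Jun 20, 2297 → Jun 20, 2298: 365 days.
Jun 20, 2298 → Jun 20, 2299: 365 days.
Jun 20, 2299 → Jun 20, 2300: 365 days.
Jun 20, 2300 → Jun 20, 2301: 365 days.
Jun 20, 2301 → Jun 20, 2302: 365 days.
Jun 20, 2302 → Jun 20, 2303: 365 days.
Jun 20, 2303 → Jun 20, 2304: 366 days (Feb 29, 2304 is in that span).
Jun 20, 2304 → Jul 20, 2304: 30 days (June has 30).
Jul 20, 2304 → Aug 20, 2304: 31 days (July has 31).
Aug 20, 2304 → Sep 20, 2304: 31 days (August has 31).
Sep 20, 2304 → Oct 20, 2304: 30 days (September has 30).
Oct 20, 2304 → Nov 20, 2304: 31 days (October has 31).
Nov 20, 2304 → Dec 20, 2304: 30 days (November has 30).
Dec 20, 2304 → Jan 20, 2305: 31 days (December has 31).
Jan 20, 2305 → Feb 20, 2305: 31 days (January has 31).
Feb 20, 2305 → Mar 20, 2305: 28 days (February has 28).
Mar 20, 2305 → Mar 30, 2305: 10 days.
Total: 4300 days.

4300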